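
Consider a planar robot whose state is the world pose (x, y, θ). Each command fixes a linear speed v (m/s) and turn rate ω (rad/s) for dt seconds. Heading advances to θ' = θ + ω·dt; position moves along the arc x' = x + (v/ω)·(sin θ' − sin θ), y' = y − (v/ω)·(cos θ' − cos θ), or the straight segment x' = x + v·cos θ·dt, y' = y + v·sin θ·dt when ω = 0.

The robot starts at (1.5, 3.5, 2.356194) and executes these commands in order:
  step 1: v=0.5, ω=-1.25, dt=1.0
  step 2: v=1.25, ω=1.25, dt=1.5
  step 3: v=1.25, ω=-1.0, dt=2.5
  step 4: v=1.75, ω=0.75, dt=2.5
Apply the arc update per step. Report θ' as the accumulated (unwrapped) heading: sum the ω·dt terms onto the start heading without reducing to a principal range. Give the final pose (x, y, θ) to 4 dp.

(0.8820, 11.4576, 2.3562)

step 1: θ'=1.1062 (R=-0.4000) → pose (1.4252, 3.9621, 1.1062)
step 2: θ'=2.9812 (R=1.0000) → pose (0.6910, 5.3973, 2.9812)
step 3: θ'=0.4812 (R=-1.2500) → pose (0.3120, 7.7393, 0.4812)
step 4: θ'=2.3562 (R=2.3333) → pose (0.8820, 11.4576, 2.3562)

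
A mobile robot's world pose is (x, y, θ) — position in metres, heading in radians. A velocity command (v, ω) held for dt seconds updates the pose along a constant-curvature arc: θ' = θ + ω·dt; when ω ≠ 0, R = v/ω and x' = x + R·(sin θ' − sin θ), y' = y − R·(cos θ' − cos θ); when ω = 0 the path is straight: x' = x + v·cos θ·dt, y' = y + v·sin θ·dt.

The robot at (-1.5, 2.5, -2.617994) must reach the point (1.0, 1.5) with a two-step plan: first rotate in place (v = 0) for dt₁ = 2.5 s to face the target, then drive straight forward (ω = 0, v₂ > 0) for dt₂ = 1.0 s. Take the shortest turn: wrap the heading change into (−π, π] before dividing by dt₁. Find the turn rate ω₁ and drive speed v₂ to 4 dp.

ω₁ = 0.8950, v₂ = 2.6926

heading to target = atan2(1.5−2.5, 1−-1.5) = -0.3805
Δθ = wrap(-0.3805 − -2.6180) = 2.2375; ω₁ = Δθ/dt₁ = 0.8950
distance = √((1−-1.5)² + (1.5−2.5)²) = 2.6926; v₂ = distance/dt₂ = 2.6926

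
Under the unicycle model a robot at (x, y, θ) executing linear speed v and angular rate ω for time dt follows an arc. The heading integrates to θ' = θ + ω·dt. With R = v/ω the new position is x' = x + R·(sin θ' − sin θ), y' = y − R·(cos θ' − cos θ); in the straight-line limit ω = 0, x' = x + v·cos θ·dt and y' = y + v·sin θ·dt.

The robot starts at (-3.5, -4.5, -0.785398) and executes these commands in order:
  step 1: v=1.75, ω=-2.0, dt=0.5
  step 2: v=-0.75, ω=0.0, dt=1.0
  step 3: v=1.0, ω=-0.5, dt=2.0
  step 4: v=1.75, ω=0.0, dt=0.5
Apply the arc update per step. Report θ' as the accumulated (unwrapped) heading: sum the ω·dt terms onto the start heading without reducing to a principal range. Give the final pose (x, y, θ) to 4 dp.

step 1: θ'=-1.7854 (R=-0.8750) → pose (-3.2638, -5.3051, -1.7854)
step 2: θ'=-1.7854 (straight) → pose (-3.1041, -4.5723, -1.7854)
step 3: θ'=-2.7854 (R=-2.0000) → pose (-4.3608, -6.0208, -2.7854)
step 4: θ'=-2.7854 (straight) → pose (-5.1808, -6.3259, -2.7854)

(-5.1808, -6.3259, -2.7854)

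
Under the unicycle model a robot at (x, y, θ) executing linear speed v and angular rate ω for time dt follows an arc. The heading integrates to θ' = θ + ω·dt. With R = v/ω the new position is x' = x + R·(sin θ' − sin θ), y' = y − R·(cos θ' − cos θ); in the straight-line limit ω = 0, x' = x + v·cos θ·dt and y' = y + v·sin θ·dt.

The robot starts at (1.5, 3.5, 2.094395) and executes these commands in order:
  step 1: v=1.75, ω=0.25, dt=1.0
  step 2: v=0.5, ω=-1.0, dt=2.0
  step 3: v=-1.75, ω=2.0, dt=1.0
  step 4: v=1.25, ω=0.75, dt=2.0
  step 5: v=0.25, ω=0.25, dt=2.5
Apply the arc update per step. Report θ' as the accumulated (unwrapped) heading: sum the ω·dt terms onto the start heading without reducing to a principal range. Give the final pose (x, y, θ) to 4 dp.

(-2.2899, 3.8608, 4.4694)

step 1: θ'=2.3444 (R=7.0000) → pose (0.4456, 4.8910, 2.3444)
step 2: θ'=0.3444 (R=-0.5000) → pose (0.6345, 5.7110, 0.3444)
step 3: θ'=2.3444 (R=-0.8750) → pose (0.3040, 4.2760, 2.3444)
step 4: θ'=3.8444 (R=1.6667) → pose (-1.9656, 4.3832, 3.8444)
step 5: θ'=4.4694 (R=1.0000) → pose (-2.2899, 3.8608, 4.4694)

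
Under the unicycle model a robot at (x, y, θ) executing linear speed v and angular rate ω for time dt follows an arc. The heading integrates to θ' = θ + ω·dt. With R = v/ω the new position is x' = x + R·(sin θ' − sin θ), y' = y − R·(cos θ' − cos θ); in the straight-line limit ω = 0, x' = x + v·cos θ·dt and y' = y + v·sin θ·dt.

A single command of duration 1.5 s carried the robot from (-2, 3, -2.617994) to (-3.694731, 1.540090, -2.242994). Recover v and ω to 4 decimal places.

v = 1.5000, ω = 0.2500

Δθ = -2.242994 − -2.617994 = 0.375000
ω = Δθ/dt = 0.375000/1.5 = 0.2500
R = Δx/(sin θ' − sin θ) = 6.0000
v = R·ω = 6.0000·0.2500 = 1.5000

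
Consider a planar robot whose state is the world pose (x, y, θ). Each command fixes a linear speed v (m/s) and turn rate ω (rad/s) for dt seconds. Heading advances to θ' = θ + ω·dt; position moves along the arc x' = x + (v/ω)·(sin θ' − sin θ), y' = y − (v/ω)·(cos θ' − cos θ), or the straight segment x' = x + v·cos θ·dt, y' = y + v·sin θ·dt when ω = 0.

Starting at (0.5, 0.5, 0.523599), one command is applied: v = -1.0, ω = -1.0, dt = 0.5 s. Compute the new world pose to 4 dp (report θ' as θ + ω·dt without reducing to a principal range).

(0.0236, 0.3663, 0.0236)

θ' = 0.5236 + -1.0·0.5 = 0.0236
R = v/ω = -1.0/-1.0 = 1.0000
x' = 0.5 + 1.0000·(sin 0.0236 − sin 0.5236) = 0.0236
y' = 0.5 − 1.0000·(cos 0.0236 − cos 0.5236) = 0.3663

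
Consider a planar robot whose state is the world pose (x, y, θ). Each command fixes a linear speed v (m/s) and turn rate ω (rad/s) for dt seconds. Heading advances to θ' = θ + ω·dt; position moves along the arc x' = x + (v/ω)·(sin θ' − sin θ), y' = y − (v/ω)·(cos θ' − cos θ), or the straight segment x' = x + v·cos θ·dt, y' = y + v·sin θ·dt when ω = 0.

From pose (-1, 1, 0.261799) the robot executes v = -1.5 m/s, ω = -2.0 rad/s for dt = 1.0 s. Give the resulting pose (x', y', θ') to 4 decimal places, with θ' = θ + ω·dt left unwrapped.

θ' = 0.2618 + -2.0·1.0 = -1.7382
R = v/ω = -1.5/-2.0 = 0.7500
x' = -1 + 0.7500·(sin -1.7382 − sin 0.2618) = -1.9336
y' = 1 − 0.7500·(cos -1.7382 − cos 0.2618) = 1.8494

(-1.9336, 1.8494, -1.7382)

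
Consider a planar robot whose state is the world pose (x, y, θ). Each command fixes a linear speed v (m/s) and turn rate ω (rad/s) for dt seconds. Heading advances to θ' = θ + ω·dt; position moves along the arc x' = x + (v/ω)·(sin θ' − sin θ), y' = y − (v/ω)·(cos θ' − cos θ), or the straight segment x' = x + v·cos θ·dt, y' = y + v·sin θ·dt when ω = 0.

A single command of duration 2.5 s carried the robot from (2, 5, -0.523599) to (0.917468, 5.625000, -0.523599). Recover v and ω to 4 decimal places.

v = -0.5000, ω = 0.0000

Δθ = -0.523599 − -0.523599 = 0.000000
ω = Δθ/dt = 0.000000/2.5 = 0.0000
ω = 0 → v = (Δx·cos θ + Δy·sin θ)/dt = -0.5000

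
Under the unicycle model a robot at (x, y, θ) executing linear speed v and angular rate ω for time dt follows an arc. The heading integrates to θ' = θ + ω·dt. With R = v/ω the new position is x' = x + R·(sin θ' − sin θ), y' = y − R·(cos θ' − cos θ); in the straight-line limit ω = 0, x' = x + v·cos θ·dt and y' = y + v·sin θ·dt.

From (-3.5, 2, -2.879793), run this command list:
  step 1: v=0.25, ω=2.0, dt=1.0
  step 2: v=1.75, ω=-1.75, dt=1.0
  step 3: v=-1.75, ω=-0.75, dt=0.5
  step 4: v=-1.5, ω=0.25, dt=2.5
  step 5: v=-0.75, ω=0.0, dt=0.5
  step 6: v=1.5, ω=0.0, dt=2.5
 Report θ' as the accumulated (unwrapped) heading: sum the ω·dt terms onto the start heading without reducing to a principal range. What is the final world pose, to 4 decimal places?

step 1: θ'=-0.8798 (R=0.1250) → pose (-3.5640, 1.7996, -0.8798)
step 2: θ'=-2.6298 (R=-1.0000) → pose (-3.8448, 0.2904, -2.6298)
step 3: θ'=-3.0048 (R=2.3333) → pose (-3.0203, 0.5676, -3.0048)
step 4: θ'=-2.3798 (R=-6.0000) → pose (0.3028, 2.1700, -2.3798)
step 5: θ'=-2.3798 (straight) → pose (0.5742, 2.4288, -2.3798)
step 6: θ'=-2.3798 (straight) → pose (-2.1393, -0.1595, -2.3798)

(-2.1393, -0.1595, -2.3798)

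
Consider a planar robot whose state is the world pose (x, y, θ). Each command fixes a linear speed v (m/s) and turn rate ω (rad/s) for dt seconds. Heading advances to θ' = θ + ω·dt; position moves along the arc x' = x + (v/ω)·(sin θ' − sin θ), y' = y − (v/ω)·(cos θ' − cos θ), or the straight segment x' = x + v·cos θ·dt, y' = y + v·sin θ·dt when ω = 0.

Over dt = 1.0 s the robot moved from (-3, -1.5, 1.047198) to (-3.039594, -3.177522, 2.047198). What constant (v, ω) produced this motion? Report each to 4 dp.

Δθ = 2.047198 − 1.047198 = 1.000000
ω = Δθ/dt = 1.000000/1.0 = 1.0000
R = −Δy/(cos θ' − cos θ) = -1.7500
v = R·ω = -1.7500·1.0000 = -1.7500

v = -1.7500, ω = 1.0000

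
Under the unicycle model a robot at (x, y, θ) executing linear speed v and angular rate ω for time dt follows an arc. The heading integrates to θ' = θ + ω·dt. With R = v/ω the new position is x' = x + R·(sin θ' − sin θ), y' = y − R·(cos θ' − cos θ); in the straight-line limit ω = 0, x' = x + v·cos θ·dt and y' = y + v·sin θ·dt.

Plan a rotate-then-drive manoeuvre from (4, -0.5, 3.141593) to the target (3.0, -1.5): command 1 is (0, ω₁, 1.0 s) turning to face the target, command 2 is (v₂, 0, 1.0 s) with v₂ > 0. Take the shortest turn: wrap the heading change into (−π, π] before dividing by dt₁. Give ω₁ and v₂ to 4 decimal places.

ω₁ = 0.7854, v₂ = 1.4142

heading to target = atan2(-1.5−-0.5, 3−4) = -2.3562
Δθ = wrap(-2.3562 − 3.1416) = 0.7854; ω₁ = Δθ/dt₁ = 0.7854
distance = √((3−4)² + (-1.5−-0.5)²) = 1.4142; v₂ = distance/dt₂ = 1.4142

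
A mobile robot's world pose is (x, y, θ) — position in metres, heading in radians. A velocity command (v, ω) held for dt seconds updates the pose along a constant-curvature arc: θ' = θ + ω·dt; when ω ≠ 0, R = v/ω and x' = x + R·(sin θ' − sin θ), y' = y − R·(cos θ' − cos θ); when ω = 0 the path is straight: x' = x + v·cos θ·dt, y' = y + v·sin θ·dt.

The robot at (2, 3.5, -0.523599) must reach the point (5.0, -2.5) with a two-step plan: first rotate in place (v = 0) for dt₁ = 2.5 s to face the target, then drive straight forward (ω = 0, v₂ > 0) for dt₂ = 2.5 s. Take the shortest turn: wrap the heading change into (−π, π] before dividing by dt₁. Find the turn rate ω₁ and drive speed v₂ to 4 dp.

heading to target = atan2(-2.5−3.5, 5−2) = -1.1071
Δθ = wrap(-1.1071 − -0.5236) = -0.5835; ω₁ = Δθ/dt₁ = -0.2334
distance = √((5−2)² + (-2.5−3.5)²) = 6.7082; v₂ = distance/dt₂ = 2.6833

ω₁ = -0.2334, v₂ = 2.6833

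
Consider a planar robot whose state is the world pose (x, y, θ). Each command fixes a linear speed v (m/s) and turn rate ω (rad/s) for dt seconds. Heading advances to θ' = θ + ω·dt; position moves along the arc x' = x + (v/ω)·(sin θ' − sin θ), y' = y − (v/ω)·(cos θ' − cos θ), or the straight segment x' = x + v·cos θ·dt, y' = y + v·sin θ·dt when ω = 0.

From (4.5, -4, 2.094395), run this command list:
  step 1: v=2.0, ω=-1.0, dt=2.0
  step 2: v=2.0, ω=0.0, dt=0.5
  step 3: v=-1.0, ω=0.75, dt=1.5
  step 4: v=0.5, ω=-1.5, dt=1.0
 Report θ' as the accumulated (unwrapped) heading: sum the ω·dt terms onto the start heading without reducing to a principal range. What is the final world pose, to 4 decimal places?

step 1: θ'=0.0944 (R=-2.0000) → pose (6.0435, -1.0089, 0.0944)
step 2: θ'=0.0944 (straight) → pose (7.0391, -0.9146, 0.0944)
step 3: θ'=1.2194 (R=-1.3333) → pose (5.9129, -1.7831, 1.2194)
step 4: θ'=-0.2806 (R=-0.3333) → pose (6.3182, -1.5775, -0.2806)

(6.3182, -1.5775, -0.2806)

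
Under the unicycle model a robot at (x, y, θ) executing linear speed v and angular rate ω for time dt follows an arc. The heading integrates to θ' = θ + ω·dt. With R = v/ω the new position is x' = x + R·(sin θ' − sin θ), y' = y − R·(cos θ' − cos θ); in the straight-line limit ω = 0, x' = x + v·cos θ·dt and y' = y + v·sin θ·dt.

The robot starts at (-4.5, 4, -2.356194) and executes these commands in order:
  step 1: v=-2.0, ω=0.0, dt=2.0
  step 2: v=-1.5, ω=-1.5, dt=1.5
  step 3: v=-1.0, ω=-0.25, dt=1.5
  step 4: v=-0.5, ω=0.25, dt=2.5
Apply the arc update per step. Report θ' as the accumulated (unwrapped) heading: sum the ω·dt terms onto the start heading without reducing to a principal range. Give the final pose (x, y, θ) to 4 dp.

(-0.0375, 3.5124, -4.3562)

step 1: θ'=-2.3562 (straight) → pose (-1.6716, 6.8284, -2.3562)
step 2: θ'=-4.6062 (R=1.0000) → pose (0.0299, 6.2273, -4.6062)
step 3: θ'=-4.9812 (R=4.0000) → pose (-0.0912, 4.7410, -4.9812)
step 4: θ'=-4.3562 (R=-2.0000) → pose (-0.0375, 3.5124, -4.3562)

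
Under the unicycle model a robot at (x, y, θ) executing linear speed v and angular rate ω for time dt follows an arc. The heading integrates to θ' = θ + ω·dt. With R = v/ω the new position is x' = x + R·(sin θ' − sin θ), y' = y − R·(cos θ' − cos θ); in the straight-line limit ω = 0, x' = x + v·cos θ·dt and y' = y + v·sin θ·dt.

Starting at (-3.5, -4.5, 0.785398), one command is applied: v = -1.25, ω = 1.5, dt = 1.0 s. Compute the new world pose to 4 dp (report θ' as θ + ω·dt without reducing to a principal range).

(-3.5402, -5.6354, 2.2854)

θ' = 0.7854 + 1.5·1.0 = 2.2854
R = v/ω = -1.25/1.5 = -0.8333
x' = -3.5 + -0.8333·(sin 2.2854 − sin 0.7854) = -3.5402
y' = -4.5 − -0.8333·(cos 2.2854 − cos 0.7854) = -5.6354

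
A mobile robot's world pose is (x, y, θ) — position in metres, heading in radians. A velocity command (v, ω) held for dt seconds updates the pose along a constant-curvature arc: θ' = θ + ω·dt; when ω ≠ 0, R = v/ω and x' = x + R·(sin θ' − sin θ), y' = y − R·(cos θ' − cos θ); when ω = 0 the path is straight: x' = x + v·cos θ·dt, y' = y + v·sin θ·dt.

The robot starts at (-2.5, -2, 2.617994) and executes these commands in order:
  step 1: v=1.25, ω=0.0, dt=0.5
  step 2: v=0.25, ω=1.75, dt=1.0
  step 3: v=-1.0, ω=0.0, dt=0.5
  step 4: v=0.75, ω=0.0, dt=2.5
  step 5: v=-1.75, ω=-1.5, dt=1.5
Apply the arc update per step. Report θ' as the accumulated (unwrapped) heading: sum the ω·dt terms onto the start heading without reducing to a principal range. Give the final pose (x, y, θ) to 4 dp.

step 1: θ'=2.6180 (straight) → pose (-3.0413, -1.6875, 2.6180)
step 2: θ'=4.3680 (R=0.1429) → pose (-3.2472, -1.7630, 4.3680)
step 3: θ'=4.3680 (straight) → pose (-3.0783, -1.2923, 4.3680)
step 4: θ'=4.3680 (straight) → pose (-3.7114, -3.0572, 4.3680)
step 5: θ'=2.1180 (R=1.1667) → pose (-1.6169, -2.8441, 2.1180)

(-1.6169, -2.8441, 2.1180)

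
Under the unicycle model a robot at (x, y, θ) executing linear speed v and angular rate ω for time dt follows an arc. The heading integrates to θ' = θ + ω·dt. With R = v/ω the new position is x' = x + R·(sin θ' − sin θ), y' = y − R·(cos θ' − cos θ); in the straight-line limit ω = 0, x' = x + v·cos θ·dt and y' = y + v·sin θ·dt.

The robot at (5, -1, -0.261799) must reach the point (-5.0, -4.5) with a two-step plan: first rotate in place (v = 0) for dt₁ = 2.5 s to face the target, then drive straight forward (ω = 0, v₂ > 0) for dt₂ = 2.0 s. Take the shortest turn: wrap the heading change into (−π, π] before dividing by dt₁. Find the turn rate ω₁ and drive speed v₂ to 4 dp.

ω₁ = -1.0172, v₂ = 5.2974

heading to target = atan2(-4.5−-1, -5−5) = -2.8049
Δθ = wrap(-2.8049 − -0.2618) = -2.5431; ω₁ = Δθ/dt₁ = -1.0172
distance = √((-5−5)² + (-4.5−-1)²) = 10.5948; v₂ = distance/dt₂ = 5.2974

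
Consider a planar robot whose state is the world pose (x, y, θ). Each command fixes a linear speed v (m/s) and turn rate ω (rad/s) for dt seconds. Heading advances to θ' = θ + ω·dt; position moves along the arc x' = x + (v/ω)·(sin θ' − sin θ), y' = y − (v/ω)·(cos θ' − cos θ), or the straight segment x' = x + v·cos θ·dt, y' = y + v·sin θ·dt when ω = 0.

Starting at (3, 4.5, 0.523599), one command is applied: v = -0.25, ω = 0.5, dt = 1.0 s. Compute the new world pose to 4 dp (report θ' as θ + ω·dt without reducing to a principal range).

(2.8230, 4.3271, 1.0236)

θ' = 0.5236 + 0.5·1.0 = 1.0236
R = v/ω = -0.25/0.5 = -0.5000
x' = 3 + -0.5000·(sin 1.0236 − sin 0.5236) = 2.8230
y' = 4.5 − -0.5000·(cos 1.0236 − cos 0.5236) = 4.3271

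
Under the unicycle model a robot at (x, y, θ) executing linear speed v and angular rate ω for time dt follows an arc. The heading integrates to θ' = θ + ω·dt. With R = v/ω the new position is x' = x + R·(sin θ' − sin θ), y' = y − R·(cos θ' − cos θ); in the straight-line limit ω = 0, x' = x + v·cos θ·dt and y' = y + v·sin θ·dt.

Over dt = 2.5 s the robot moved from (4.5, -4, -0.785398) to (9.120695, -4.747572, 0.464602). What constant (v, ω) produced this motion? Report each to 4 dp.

Δθ = 0.464602 − -0.785398 = 1.250000
ω = Δθ/dt = 1.250000/2.5 = 0.5000
R = Δx/(sin θ' − sin θ) = 4.0000
v = R·ω = 4.0000·0.5000 = 2.0000

v = 2.0000, ω = 0.5000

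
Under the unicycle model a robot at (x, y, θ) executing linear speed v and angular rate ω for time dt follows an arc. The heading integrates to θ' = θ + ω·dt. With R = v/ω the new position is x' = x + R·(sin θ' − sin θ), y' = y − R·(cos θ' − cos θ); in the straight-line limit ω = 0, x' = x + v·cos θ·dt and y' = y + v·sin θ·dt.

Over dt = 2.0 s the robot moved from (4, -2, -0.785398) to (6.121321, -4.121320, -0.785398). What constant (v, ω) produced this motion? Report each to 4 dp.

v = 1.5000, ω = 0.0000

Δθ = -0.785398 − -0.785398 = 0.000000
ω = Δθ/dt = 0.000000/2.0 = 0.0000
ω = 0 → v = (Δx·cos θ + Δy·sin θ)/dt = 1.5000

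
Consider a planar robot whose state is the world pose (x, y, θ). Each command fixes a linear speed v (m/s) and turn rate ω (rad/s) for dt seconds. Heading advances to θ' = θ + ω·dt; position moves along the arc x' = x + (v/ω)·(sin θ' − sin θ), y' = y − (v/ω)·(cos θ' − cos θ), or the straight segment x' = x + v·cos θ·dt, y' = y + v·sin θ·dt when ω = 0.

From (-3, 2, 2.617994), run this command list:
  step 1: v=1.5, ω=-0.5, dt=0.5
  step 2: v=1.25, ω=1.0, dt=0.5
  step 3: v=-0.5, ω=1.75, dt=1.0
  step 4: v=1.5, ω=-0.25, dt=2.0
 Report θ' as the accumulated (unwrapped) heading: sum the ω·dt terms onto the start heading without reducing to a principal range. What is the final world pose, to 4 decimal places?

(-4.7725, 0.2148, 4.1180)

step 1: θ'=2.3680 (R=-3.0000) → pose (-3.5961, 2.4519, 2.3680)
step 2: θ'=2.8680 (R=1.2500) → pose (-4.1318, 2.7611, 2.8680)
step 3: θ'=4.6180 (R=-0.2857) → pose (-3.7701, 3.0093, 4.6180)
step 4: θ'=4.1180 (R=-6.0000) → pose (-4.7725, 0.2148, 4.1180)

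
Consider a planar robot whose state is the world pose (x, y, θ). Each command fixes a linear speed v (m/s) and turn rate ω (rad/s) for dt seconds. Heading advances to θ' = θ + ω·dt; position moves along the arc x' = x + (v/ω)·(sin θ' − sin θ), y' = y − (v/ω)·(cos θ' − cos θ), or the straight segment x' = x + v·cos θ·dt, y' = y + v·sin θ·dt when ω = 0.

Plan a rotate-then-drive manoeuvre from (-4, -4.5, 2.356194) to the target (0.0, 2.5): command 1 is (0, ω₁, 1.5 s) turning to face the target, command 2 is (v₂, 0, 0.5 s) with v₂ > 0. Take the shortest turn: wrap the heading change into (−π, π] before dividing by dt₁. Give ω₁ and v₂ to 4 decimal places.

ω₁ = -0.8697, v₂ = 16.1245

heading to target = atan2(2.5−-4.5, 0−-4) = 1.0517
Δθ = wrap(1.0517 − 2.3562) = -1.3045; ω₁ = Δθ/dt₁ = -0.8697
distance = √((0−-4)² + (2.5−-4.5)²) = 8.0623; v₂ = distance/dt₂ = 16.1245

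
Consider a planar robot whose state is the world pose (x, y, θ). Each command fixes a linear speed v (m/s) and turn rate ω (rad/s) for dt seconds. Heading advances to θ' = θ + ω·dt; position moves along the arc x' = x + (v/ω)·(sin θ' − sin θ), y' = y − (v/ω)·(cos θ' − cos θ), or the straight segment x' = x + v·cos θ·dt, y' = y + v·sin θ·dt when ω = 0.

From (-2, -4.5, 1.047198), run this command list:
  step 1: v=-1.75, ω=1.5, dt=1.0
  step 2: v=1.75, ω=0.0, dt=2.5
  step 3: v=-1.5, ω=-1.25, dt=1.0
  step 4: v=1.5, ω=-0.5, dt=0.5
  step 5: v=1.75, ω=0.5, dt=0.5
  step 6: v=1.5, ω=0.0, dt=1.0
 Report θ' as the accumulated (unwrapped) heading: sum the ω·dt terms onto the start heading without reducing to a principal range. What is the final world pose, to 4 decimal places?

(-3.7499, -1.9804, 1.2972)

step 1: θ'=2.5472 (R=-1.1667) → pose (-1.6430, -6.0499, 2.5472)
step 2: θ'=2.5472 (straight) → pose (-5.2676, -3.5999, 2.5472)
step 3: θ'=1.2972 (R=1.2000) → pose (-4.7843, -4.9183, 1.2972)
step 4: θ'=1.0472 (R=-3.0000) → pose (-4.4939, -4.2289, 1.0472)
step 5: θ'=1.2972 (R=3.5000) → pose (-4.1552, -3.4246, 1.2972)
step 6: θ'=1.2972 (straight) → pose (-3.7499, -1.9804, 1.2972)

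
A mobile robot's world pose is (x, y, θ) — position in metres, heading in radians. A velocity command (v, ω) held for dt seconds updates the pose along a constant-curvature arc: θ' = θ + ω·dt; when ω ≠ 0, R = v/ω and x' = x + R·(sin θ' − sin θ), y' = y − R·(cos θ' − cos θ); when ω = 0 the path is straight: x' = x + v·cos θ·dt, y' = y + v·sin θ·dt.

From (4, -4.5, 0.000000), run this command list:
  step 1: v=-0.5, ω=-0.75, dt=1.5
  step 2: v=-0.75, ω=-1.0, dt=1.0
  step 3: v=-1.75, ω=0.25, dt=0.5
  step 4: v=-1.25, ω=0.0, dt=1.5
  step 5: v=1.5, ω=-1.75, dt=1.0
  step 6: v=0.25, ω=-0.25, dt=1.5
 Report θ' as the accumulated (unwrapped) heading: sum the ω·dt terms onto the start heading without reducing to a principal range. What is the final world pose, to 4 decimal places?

(3.1004, -1.0072, -4.1250)

step 1: θ'=-1.1250 (R=0.6667) → pose (3.3985, -4.1208, -1.1250)
step 2: θ'=-2.1250 (R=0.7500) → pose (3.4374, -3.4027, -2.1250)
step 3: θ'=-2.0000 (R=-7.0000) → pose (3.8503, -2.6319, -2.0000)
step 4: θ'=-2.0000 (straight) → pose (4.6306, -0.9269, -2.0000)
step 5: θ'=-3.7500 (R=-0.8571) → pose (3.3613, -1.2736, -3.7500)
step 6: θ'=-4.1250 (R=-1.0000) → pose (3.1004, -1.0072, -4.1250)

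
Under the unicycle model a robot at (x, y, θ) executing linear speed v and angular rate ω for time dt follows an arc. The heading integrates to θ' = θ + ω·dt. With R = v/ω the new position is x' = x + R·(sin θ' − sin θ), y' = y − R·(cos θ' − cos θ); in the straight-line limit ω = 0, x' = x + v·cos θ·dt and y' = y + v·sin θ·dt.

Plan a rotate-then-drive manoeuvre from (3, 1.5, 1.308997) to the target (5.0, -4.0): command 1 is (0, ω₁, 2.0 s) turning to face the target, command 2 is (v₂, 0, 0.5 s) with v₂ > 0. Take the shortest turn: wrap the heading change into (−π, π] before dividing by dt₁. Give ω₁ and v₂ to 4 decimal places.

heading to target = atan2(-4−1.5, 5−3) = -1.2220
Δθ = wrap(-1.2220 − 1.3090) = -2.5310; ω₁ = Δθ/dt₁ = -1.2655
distance = √((5−3)² + (-4−1.5)²) = 5.8523; v₂ = distance/dt₂ = 11.7047

ω₁ = -1.2655, v₂ = 11.7047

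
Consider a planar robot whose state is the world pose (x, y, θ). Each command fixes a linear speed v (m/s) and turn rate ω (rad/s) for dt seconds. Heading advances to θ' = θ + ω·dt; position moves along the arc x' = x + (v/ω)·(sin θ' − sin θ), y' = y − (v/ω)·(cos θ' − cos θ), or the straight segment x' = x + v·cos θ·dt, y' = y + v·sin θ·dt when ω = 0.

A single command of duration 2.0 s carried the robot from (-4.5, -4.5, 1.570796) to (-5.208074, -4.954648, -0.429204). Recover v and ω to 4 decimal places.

Δθ = -0.429204 − 1.570796 = -2.000000
ω = Δθ/dt = -2.000000/2.0 = -1.0000
R = Δx/(sin θ' − sin θ) = 0.5000
v = R·ω = 0.5000·-1.0000 = -0.5000

v = -0.5000, ω = -1.0000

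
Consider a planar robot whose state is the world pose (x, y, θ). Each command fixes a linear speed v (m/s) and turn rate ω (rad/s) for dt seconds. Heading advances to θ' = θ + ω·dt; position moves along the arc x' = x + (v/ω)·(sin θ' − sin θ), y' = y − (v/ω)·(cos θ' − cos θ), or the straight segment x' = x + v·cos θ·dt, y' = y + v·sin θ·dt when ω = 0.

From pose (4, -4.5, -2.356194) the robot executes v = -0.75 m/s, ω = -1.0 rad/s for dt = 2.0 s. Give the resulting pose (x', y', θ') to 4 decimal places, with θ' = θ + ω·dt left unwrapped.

(5.2333, -4.7688, -4.3562)

θ' = -2.3562 + -1.0·2.0 = -4.3562
R = v/ω = -0.75/-1.0 = 0.7500
x' = 4 + 0.7500·(sin -4.3562 − sin -2.3562) = 5.2333
y' = -4.5 − 0.7500·(cos -4.3562 − cos -2.3562) = -4.7688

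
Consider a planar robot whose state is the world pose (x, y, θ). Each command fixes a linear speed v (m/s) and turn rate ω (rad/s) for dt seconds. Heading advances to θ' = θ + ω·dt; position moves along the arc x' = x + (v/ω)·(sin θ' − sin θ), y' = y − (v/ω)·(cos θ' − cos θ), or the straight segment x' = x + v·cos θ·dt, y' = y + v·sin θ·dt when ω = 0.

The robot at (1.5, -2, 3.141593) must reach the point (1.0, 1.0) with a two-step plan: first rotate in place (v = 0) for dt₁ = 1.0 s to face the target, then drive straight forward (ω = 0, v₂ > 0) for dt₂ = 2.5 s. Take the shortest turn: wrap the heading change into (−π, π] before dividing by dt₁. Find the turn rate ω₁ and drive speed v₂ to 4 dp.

ω₁ = -1.4056, v₂ = 1.2166

heading to target = atan2(1−-2, 1−1.5) = 1.7359
Δθ = wrap(1.7359 − 3.1416) = -1.4056; ω₁ = Δθ/dt₁ = -1.4056
distance = √((1−1.5)² + (1−-2)²) = 3.0414; v₂ = distance/dt₂ = 1.2166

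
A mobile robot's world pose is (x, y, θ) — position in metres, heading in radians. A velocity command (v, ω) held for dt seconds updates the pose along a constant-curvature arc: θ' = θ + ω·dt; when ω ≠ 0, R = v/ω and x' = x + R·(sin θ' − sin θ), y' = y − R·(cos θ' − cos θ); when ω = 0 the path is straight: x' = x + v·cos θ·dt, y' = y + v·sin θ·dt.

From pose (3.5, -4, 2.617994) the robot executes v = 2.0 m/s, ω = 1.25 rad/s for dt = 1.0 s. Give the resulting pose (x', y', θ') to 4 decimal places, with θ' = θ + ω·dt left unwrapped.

(1.6373, -4.1895, 3.8680)

θ' = 2.6180 + 1.25·1.0 = 3.8680
R = v/ω = 2.0/1.25 = 1.6000
x' = 3.5 + 1.6000·(sin 3.8680 − sin 2.6180) = 1.6373
y' = -4 − 1.6000·(cos 3.8680 − cos 2.6180) = -4.1895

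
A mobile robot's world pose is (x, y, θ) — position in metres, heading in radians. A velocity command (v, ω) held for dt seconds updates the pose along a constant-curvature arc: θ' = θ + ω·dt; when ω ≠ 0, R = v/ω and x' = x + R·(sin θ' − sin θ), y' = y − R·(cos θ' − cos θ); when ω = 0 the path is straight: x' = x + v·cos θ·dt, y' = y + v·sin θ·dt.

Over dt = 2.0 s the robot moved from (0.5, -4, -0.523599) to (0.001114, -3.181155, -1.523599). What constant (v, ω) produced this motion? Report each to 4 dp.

Δθ = -1.523599 − -0.523599 = -1.000000
ω = Δθ/dt = -1.000000/2.0 = -0.5000
R = −Δy/(cos θ' − cos θ) = 1.0000
v = R·ω = 1.0000·-0.5000 = -0.5000

v = -0.5000, ω = -0.5000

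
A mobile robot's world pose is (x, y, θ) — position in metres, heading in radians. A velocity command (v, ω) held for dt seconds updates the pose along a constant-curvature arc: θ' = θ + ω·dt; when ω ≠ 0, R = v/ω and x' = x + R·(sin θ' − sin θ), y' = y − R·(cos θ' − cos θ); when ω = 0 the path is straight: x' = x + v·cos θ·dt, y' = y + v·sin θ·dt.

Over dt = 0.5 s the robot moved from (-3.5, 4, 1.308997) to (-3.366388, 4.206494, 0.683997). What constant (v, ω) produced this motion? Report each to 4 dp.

Δθ = 0.683997 − 1.308997 = -0.625000
ω = Δθ/dt = -0.625000/0.5 = -1.2500
R = −Δy/(cos θ' − cos θ) = -0.4000
v = R·ω = -0.4000·-1.2500 = 0.5000

v = 0.5000, ω = -1.2500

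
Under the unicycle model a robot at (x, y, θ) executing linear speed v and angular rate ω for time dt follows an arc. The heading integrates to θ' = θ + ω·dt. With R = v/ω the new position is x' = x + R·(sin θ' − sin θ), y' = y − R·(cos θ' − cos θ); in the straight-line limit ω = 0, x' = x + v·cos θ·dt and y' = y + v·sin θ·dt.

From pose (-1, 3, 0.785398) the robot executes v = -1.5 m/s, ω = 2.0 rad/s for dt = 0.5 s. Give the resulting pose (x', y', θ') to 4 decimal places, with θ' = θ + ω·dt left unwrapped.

θ' = 0.7854 + 2.0·0.5 = 1.7854
R = v/ω = -1.5/2.0 = -0.7500
x' = -1 + -0.7500·(sin 1.7854 − sin 0.7854) = -1.2025
y' = 3 − -0.7500·(cos 1.7854 − cos 0.7854) = 2.3100

(-1.2025, 2.3100, 1.7854)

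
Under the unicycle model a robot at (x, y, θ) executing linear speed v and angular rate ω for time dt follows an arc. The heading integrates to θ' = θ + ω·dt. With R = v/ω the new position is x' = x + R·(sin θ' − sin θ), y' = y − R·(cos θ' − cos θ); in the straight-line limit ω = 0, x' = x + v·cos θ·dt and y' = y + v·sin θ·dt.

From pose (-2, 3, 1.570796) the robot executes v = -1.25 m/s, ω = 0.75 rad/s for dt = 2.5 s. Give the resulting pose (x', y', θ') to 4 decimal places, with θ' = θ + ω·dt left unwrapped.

(0.1659, 1.4099, 3.4458)

θ' = 1.5708 + 0.75·2.5 = 3.4458
R = v/ω = -1.25/0.75 = -1.6667
x' = -2 + -1.6667·(sin 3.4458 − sin 1.5708) = 0.1659
y' = 3 − -1.6667·(cos 3.4458 − cos 1.5708) = 1.4099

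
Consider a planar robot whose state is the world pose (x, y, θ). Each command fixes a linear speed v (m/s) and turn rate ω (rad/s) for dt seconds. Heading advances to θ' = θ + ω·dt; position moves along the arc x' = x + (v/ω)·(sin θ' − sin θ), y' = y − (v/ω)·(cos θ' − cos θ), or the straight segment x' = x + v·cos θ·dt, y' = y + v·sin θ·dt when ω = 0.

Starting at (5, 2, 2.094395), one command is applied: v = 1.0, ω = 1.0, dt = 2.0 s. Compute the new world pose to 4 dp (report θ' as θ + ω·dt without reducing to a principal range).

θ' = 2.0944 + 1.0·2.0 = 4.0944
R = v/ω = 1.0/1.0 = 1.0000
x' = 5 + 1.0000·(sin 4.0944 − sin 2.0944) = 3.3189
y' = 2 − 1.0000·(cos 4.0944 − cos 2.0944) = 2.0794

(3.3189, 2.0794, 4.0944)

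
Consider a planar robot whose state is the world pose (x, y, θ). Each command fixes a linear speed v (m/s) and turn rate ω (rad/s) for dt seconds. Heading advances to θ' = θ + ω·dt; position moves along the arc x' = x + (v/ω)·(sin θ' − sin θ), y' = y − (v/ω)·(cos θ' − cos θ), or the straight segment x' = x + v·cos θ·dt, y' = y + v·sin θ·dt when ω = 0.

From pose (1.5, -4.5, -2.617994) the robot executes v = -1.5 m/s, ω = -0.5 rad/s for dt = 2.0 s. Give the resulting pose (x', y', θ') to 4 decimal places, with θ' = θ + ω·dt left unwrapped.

θ' = -2.6180 + -0.5·2.0 = -3.6180
R = v/ω = -1.5/-0.5 = 3.0000
x' = 1.5 + 3.0000·(sin -3.6180 − sin -2.6180) = 4.3758
y' = -4.5 − 3.0000·(cos -3.6180 − cos -2.6180) = -4.4321

(4.3758, -4.4321, -3.6180)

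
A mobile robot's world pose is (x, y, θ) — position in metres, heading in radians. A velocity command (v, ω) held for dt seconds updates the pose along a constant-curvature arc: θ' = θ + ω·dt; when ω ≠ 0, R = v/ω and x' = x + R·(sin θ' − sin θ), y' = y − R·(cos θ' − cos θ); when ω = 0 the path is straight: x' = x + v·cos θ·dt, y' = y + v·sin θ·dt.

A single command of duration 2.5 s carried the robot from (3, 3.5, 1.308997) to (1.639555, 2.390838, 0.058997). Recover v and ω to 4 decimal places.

Δθ = 0.058997 − 1.308997 = -1.250000
ω = Δθ/dt = -1.250000/2.5 = -0.5000
R = Δx/(sin θ' − sin θ) = 1.5000
v = R·ω = 1.5000·-0.5000 = -0.7500

v = -0.7500, ω = -0.5000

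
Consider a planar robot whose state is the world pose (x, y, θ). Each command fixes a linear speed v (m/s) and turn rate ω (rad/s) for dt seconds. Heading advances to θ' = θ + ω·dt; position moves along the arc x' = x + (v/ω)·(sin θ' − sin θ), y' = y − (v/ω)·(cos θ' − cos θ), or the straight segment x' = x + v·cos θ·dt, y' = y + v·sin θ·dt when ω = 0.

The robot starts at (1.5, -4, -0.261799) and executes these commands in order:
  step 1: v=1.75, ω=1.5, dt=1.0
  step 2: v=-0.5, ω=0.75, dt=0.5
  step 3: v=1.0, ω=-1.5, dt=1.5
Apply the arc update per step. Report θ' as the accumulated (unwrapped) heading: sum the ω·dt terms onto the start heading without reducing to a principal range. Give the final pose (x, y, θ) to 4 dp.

(3.9312, -2.9357, -0.6368)

step 1: θ'=1.2382 (R=1.1667) → pose (2.9047, -3.2540, 1.2382)
step 2: θ'=1.6132 (R=-0.6667) → pose (2.8688, -3.4999, 1.6132)
step 3: θ'=-0.6368 (R=-0.6667) → pose (3.9312, -2.9357, -0.6368)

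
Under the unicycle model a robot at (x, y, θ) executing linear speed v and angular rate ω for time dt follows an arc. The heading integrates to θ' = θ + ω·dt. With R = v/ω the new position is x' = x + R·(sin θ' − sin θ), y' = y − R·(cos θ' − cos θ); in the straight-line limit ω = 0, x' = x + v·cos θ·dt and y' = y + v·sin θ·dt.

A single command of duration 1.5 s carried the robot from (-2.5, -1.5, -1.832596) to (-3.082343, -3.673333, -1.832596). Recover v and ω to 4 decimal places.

Δθ = -1.832596 − -1.832596 = 0.000000
ω = Δθ/dt = 0.000000/1.5 = 0.0000
ω = 0 → v = (Δx·cos θ + Δy·sin θ)/dt = 1.5000

v = 1.5000, ω = 0.0000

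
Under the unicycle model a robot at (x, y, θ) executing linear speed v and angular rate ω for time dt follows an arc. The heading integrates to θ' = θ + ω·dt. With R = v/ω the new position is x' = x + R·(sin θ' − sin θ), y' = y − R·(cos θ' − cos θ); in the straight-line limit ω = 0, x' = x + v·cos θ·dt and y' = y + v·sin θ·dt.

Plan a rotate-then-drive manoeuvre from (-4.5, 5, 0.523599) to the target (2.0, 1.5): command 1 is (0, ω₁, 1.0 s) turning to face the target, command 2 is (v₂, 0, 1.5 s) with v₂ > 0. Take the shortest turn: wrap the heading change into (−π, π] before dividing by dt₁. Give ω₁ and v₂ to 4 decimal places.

heading to target = atan2(1.5−5, 2−-4.5) = -0.4939
Δθ = wrap(-0.4939 − 0.5236) = -1.0175; ω₁ = Δθ/dt₁ = -1.0175
distance = √((2−-4.5)² + (1.5−5)²) = 7.3824; v₂ = distance/dt₂ = 4.9216

ω₁ = -1.0175, v₂ = 4.9216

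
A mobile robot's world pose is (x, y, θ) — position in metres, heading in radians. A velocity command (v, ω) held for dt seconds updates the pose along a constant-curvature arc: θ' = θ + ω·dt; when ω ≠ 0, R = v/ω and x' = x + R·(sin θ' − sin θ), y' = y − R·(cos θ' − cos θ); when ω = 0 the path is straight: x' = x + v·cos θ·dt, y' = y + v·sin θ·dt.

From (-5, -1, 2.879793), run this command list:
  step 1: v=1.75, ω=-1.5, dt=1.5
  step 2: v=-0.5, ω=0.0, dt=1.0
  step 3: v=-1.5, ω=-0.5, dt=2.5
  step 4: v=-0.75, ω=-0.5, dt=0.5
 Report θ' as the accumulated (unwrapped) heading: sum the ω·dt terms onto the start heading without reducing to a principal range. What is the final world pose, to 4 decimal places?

(-9.5747, 1.0121, -0.8702)

step 1: θ'=0.6298 (R=-1.1667) → pose (-5.3852, 1.0698, 0.6298)
step 2: θ'=0.6298 (straight) → pose (-5.7893, 0.7753, 0.6298)
step 3: θ'=-0.6202 (R=3.0000) → pose (-9.2998, 0.7584, -0.6202)
step 4: θ'=-0.8702 (R=1.5000) → pose (-9.5747, 1.0121, -0.8702)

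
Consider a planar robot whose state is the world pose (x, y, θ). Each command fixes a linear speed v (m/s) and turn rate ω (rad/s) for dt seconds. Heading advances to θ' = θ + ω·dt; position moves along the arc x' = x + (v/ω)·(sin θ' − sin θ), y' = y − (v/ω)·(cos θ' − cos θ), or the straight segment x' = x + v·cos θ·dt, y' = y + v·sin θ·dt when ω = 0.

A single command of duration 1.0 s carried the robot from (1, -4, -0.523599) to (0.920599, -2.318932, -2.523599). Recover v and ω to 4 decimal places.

Δθ = -2.523599 − -0.523599 = -2.000000
ω = Δθ/dt = -2.000000/1.0 = -2.0000
R = −Δy/(cos θ' − cos θ) = 1.0000
v = R·ω = 1.0000·-2.0000 = -2.0000

v = -2.0000, ω = -2.0000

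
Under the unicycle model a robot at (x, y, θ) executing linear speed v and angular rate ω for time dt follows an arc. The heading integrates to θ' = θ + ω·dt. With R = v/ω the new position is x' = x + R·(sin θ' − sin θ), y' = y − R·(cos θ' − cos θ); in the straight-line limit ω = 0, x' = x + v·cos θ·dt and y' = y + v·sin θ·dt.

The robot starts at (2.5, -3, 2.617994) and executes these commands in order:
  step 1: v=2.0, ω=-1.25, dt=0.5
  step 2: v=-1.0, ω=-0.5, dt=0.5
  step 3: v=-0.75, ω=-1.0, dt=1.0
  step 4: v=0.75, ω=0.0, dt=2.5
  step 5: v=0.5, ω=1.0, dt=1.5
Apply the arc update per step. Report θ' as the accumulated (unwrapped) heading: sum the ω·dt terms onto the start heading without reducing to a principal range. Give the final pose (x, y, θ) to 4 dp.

(3.1888, -1.4797, 2.2430)

step 1: θ'=1.9930 (R=-1.6000) → pose (1.8405, -2.2700, 1.9930)
step 2: θ'=1.7430 (R=2.0000) → pose (1.9865, -2.7468, 1.7430)
step 3: θ'=0.7430 (R=0.7500) → pose (1.7550, -3.4277, 0.7430)
step 4: θ'=0.7430 (straight) → pose (3.1358, -2.1592, 0.7430)
step 5: θ'=2.2430 (R=0.5000) → pose (3.1888, -1.4797, 2.2430)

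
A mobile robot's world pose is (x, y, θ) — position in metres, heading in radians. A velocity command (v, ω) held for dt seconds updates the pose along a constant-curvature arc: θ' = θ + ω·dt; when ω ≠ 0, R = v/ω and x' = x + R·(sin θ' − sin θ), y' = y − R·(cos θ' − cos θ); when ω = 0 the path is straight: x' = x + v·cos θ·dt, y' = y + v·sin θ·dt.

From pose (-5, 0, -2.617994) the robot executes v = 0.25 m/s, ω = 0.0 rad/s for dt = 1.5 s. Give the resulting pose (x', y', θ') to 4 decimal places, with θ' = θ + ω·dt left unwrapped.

(-5.3248, -0.1875, -2.6180)

θ' = -2.6180 + 0.0·1.5 = -2.6180
ω = 0 → straight: x' = -5 + 0.25·cos(-2.6180)·1.5 = -5.3248
y' = 0 + 0.25·sin(-2.6180)·1.5 = -0.1875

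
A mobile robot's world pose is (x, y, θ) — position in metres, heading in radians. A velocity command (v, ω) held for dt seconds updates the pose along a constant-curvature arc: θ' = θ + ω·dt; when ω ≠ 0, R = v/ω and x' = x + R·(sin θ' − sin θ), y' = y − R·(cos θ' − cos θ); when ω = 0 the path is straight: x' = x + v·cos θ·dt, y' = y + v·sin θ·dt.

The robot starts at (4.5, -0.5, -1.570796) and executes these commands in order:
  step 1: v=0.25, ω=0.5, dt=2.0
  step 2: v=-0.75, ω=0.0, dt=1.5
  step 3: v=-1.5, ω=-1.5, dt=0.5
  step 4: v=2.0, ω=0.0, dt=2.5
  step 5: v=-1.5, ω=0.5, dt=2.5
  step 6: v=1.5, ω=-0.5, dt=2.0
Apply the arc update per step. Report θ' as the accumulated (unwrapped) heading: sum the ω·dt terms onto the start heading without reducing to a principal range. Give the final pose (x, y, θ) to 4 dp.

(4.3176, -3.8673, -1.0708)

step 1: θ'=-0.5708 (R=0.5000) → pose (4.7298, -0.9207, -0.5708)
step 2: θ'=-0.5708 (straight) → pose (3.7832, -0.3129, -0.5708)
step 3: θ'=-1.3208 (R=1.0000) → pose (3.3546, 0.2812, -1.3208)
step 4: θ'=-1.3208 (straight) → pose (4.5916, -4.5634, -1.3208)
step 5: θ'=-0.0708 (R=-3.0000) → pose (1.8971, -2.3131, -0.0708)
step 6: θ'=-1.0708 (R=-3.0000) → pose (4.3176, -3.8673, -1.0708)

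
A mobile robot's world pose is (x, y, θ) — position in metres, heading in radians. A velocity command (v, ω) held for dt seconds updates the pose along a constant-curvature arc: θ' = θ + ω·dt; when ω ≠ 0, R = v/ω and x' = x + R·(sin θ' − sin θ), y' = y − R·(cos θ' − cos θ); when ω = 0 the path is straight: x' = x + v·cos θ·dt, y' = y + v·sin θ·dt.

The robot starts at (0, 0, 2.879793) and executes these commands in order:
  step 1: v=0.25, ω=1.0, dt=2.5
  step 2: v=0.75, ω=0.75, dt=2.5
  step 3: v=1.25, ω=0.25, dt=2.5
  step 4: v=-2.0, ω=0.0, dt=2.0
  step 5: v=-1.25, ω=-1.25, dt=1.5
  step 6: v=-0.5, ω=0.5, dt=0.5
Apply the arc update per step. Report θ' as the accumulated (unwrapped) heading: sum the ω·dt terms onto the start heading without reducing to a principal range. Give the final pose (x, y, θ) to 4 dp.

step 1: θ'=5.3798 (R=0.2500) → pose (-0.2611, -0.3962, 5.3798)
step 2: θ'=7.2548 (R=1.0000) → pose (1.3502, -0.3412, 7.2548)
step 3: θ'=7.8798 (R=5.0000) → pose (2.2195, 2.6077, 7.8798)
step 4: θ'=7.8798 (straight) → pose (2.3228, -1.3910, 7.8798)
step 5: θ'=6.0048 (R=1.0000) → pose (1.0483, -2.3783, 6.0048)
step 6: θ'=6.2548 (R=-1.0000) → pose (0.8019, -2.3402, 6.2548)

(0.8019, -2.3402, 6.2548)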